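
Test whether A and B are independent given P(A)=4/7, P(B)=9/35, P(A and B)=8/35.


P(A)*P(B) = 4/7*9/35 = 36/245
P(A∩B) = 8/35 != 36/245, so not independent

No, A and B are not independent


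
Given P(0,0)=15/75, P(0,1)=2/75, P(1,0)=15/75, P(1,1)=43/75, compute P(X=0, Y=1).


Read from table: P(X=0, Y=1) = 2/75

2/75


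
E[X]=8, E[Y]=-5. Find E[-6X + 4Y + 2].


E[-6X + 4Y + 2] = -6*E[X] + 4*E[Y] + 2
= (-6)*(8) + (4)*(-5) + (2)
= -48 - 20 + 2 = -66

-66


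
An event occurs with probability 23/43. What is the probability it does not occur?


P(A') = 1 - P(A) = 1 - 23/43 = 20/43

20/43


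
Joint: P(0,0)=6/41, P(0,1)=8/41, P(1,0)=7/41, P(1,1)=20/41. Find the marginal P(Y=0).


P(Y=0) = P(0,0)+P(1,0) = 6/41 + 7/41 = 13/41

13/41


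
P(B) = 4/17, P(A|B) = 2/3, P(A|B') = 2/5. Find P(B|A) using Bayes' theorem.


P(A) = P(A|B)P(B) + P(A|B')P(B') = 2/3*4/17 + 2/5*13/17 = 118/255
P(B|A) = P(A|B)P(B)/P(A) = (8/51)/(118/255) = 20/59

20/59


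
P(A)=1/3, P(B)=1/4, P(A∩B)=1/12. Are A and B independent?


P(A)*P(B) = 1/3*1/4 = 1/12
P(A∩B) = 1/12, which equals P(A)P(B), so independent

Yes, A and B are independent


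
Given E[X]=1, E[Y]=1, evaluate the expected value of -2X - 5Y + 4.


E[-2X - 5Y + 4] = -2*E[X] - 5*E[Y] + 4
= (-2)*(1) + (-5)*(1) + (4)
= -2 - 5 + 4 = -3

-3


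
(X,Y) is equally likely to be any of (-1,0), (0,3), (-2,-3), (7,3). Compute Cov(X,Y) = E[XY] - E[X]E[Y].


E[X]=1, E[Y]=3/4, E[XY]=27/4
Cov(X,Y) = E[XY] - E[X]E[Y] = 27/4 - 1*3/4 = 6

6


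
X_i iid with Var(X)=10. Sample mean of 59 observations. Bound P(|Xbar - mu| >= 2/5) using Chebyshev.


Var(Xbar) = Var(X)/n = 10/59
Chebyshev: P(|Xbar-mu| >= 2/5) <= Var(Xbar)/(2/5)^2 = (10/59)/(4/25) = 125/118
Bound exceeds 1, so trivial bound: 1

1


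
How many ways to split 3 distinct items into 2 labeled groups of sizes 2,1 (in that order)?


3! = 6
Denominator: 2!=2 * 1!=1
Coefficient = 6 / 2 = 3

3


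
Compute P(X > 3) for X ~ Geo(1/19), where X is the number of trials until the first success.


P(X > 3) = P(first 3 trials all fail) = (1-p)^3 = (18/19)^3 = 5832/6859

5832/6859


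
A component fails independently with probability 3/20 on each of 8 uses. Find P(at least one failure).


P(at least one) = 1 - P(none)
P(none) = (1 - 3/20)^8 = (17/20)^8 = 6975757441/25600000000
P(at least one) = 1 - 6975757441/25600000000 = 18624242559/25600000000

18624242559/25600000000


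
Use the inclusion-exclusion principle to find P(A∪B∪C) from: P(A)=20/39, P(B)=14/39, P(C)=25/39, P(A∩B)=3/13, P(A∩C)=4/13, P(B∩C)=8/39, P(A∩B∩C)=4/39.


P(A∪B∪C) = P(A)+P(B)+P(C) - P(AB)-P(AC)-P(BC) + P(ABC)
= 20/39+14/39+25/39 - 3/13-4/13-8/39 + 4/39
= 34/39

34/39


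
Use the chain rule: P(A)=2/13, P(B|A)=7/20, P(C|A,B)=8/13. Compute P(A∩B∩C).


P(A∩B∩C) = P(A) * P(B|A) * P(C|A∩B)
= 2/13 * 7/20 * 8/13
= 7/130 * 8/13 = 28/845

28/845


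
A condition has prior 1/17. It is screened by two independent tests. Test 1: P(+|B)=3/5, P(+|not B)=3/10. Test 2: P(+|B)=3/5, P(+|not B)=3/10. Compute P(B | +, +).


After test 1: P(+) = 3/5*1/17 + 3/10*16/17 = 27/85
P(B|+) = (3/85)/(27/85) = 1/9
After test 2 (use post1 as new prior): P(+) = 3/5*1/9 + 3/10*8/9 = 1/3
P(B|+,+) = (1/15)/(1/3) = 1/5

1/5


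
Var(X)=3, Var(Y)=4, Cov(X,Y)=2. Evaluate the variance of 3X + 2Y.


Var(3X + 2Y) = 3^2*Var(X) + 2^2*Var(Y) + 2*3*2*Cov(X,Y)
= 9*3 + 4*4 + 12*2
= 27 + 16 + 24 = 67

67


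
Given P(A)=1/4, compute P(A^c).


P(A') = 1 - P(A) = 1 - 1/4 = 3/4

3/4


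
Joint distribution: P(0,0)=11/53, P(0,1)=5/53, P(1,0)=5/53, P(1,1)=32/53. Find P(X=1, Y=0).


Read from table: P(X=1, Y=0) = 5/53

5/53


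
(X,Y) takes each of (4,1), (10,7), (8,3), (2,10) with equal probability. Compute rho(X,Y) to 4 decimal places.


Cov(X,Y) = -2.0000, Var(X) = 10.0000, Var(Y) = 12.1875
rho = Cov/(sqrt(VarX)*sqrt(VarY)) = -0.1812

-0.1812


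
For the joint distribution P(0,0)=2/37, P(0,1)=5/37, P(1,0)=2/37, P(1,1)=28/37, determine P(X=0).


P(X=0) = P(0,0)+P(0,1) = 2/37 + 5/37 = 7/37

7/37


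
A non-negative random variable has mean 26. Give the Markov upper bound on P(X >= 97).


Markov: P(X >= a) <= E[X]/a
P(X >= 97) <= 26/97

26/97


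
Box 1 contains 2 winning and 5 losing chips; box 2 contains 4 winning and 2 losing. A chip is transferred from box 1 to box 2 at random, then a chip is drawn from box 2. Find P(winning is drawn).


P(transfer winning) = 2/7; P(transfer losing) = 5/7
If winning transferred: Urn II has 5 winning of 7, so P(winning|winning moved) = 5/7
If losing transferred: Urn II has 4 winning of 7, so P(winning|losing moved) = 4/7
By total probability: P(winning) = 2/7*5/7 + 5/7*4/7 = 30/49

30/49


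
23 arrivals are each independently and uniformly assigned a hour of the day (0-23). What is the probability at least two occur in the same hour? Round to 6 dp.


P(all different) = prod((24-i)/24 for i=0..22) = 0.000000
P(at least one match) = 1 - 0.000000 = 1.000000

1.000000


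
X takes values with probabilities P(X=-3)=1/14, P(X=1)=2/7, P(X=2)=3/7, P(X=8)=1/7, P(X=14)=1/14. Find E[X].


E[X] = sum(x * P(x))
= -3*1/14 + 1*2/7 + 2*3/7 + 8*1/7 + 14*1/14
= 43/14

43/14


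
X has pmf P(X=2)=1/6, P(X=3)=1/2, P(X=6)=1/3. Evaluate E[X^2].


E[X^2] = sum(x^2 * P(x))
= 4*1/6 + 9*1/2 + 36*1/3
= 103/6

103/6


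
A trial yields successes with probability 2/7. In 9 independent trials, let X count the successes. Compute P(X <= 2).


P(X<=2) = P(X=0) + P(X=1) + P(X=2)
= 1953125/40353607 + 7031250/40353607 + 11250000/40353607
= 2890625/5764801

2890625/5764801


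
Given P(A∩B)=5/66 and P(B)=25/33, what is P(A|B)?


P(A|B) = P(A∩B)/P(B) = (5/66)/(50/66) = 5/50 = 1/10

1/10


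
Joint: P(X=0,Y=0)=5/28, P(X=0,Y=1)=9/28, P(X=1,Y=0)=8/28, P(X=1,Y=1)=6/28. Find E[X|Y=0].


P(Y=0) = 13/28
E[X|Y=0] = (0*5 + 1*8)/13 = 8/13

8/13


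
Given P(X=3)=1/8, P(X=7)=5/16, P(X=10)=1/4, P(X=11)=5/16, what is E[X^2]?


E[X^2] = sum(g(x)*P(x))
= 9*1/8 + 49*5/16 + 100*1/4 + 121*5/16
= 317/4

317/4


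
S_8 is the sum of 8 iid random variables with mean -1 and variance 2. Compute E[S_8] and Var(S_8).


E[S_n] = n*mu = 8*-1 = -8
Var(S_n) = n*sigma^2 = 8*2 = 16

E[S_8]=-8, Var(S_8)=16


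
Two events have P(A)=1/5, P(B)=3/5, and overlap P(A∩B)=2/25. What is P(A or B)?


P(A∪B) = P(A) + P(B) - P(A∩B)
= 1/5 + 3/5 - 2/25 = 18/25

18/25


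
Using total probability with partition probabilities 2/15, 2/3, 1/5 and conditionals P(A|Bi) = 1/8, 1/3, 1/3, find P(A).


P(A) = P(A|B1)P(B1) + P(A|B2)P(B2) + P(A|B3)P(B3)
= 1/8*2/15 + 1/3*2/3 + 1/3*1/5
= 1/60 + 2/9 + 1/15 = 11/36

11/36


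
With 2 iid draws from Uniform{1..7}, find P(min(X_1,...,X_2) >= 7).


P(min >= 7) = P(all X_i >= 7) = (P(X_1 >= 7))^2
= (1/7)^2 = 1/49

1/49


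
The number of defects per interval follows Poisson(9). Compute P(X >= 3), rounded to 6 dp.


P(X>=3) = 1 - P(X<=2) = 1 - (e^(-9)*9^0/0! + e^(-9)*9^1/1! + e^(-9)*9^2/2!)
≈ 1 - (0.0001234098 + 0.0011106882 + 0.0049980971)
= 1 - 0.0062321951 = 0.9937678049
≈ 0.993768

0.993768


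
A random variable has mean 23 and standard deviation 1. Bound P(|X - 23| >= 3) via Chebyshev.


k = 3/1 = 3
Chebyshev: P(|X-mu| >= k*sigma) <= 1/k^2 = 1/3^2 = 1/9

1/9


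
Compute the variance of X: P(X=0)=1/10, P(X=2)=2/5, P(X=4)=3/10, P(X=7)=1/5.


E[X] = 17/5, E[X^2] = 81/5
Var(X) = E[X^2] - (E[X])^2 = 81/5 - (17/5)^2 = 116/25

116/25


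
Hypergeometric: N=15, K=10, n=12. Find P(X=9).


P(X=9) = C(10,9)*C(5,3) / C(15,12)
= 10*10 / 455
= 100/455 = 20/91

20/91


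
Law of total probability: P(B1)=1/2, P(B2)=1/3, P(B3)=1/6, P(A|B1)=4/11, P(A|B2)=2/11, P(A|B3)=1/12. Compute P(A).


P(A) = P(A|B1)P(B1) + P(A|B2)P(B2) + P(A|B3)P(B3)
= 4/11*1/2 + 2/11*1/3 + 1/12*1/6
= 2/11 + 2/33 + 1/72 = 203/792

203/792


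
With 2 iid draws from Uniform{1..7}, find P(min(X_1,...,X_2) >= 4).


P(min >= 4) = P(all X_i >= 4) = (P(X_1 >= 4))^2
= (4/7)^2 = 16/49

16/49


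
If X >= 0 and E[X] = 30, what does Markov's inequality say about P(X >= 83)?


Markov: P(X >= a) <= E[X]/a
P(X >= 83) <= 30/83

30/83


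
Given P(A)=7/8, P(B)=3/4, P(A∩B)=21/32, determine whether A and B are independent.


P(A)*P(B) = 7/8*3/4 = 21/32
P(A∩B) = 21/32, which equals P(A)P(B), so independent

Yes, A and B are independent


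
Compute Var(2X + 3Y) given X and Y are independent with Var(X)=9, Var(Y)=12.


Independence => Cov(X,Y)=0
Var(2X + 3Y) = 2^2*Var(X) + 3^2*Var(Y)
= 4*9 + 9*12 = 144

144


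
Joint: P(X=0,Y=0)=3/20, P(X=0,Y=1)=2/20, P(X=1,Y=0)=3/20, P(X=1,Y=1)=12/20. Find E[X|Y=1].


P(Y=1) = 14/20
E[X|Y=1] = (0*2 + 1*12)/14 = 12/14 = 6/7

6/7


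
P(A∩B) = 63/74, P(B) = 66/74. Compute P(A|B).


P(A|B) = P(A∩B)/P(B) = (63/74)/(66/74) = 63/66 = 21/22

21/22


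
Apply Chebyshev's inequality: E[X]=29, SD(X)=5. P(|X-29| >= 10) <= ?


k = 10/5 = 2
Chebyshev: P(|X-mu| >= k*sigma) <= 1/k^2 = 1/2^2 = 1/4

1/4


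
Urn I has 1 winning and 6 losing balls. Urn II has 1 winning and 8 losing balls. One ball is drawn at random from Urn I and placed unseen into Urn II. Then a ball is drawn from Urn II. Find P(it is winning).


P(transfer winning) = 1/7; P(transfer losing) = 6/7
If winning transferred: Urn II has 2 winning of 10, so P(winning|winning moved) = 1/5
If losing transferred: Urn II has 1 winning of 10, so P(winning|losing moved) = 1/10
By total probability: P(winning) = 1/7*1/5 + 6/7*1/10 = 4/35

4/35


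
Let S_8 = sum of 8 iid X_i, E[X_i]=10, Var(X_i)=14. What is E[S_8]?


E[S_n] = n*E[X_1] = 8*10 = 80

80


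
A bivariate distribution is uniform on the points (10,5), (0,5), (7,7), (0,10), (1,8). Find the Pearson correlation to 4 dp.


Cov(X,Y) = -3.8000, Var(X) = 17.0400, Var(Y) = 3.6000
rho = Cov/(sqrt(VarX)*sqrt(VarY)) = -0.4852

-0.4852


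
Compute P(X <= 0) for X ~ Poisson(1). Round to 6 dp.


P(X<=0) = e^(-1)*1^0/0!
≈ 0.3678794412
≈ 0.367879

0.367879


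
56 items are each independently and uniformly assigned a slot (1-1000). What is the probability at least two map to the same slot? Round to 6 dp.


P(all different) = prod((1000-i)/1000 for i=0..55) = 0.208189
P(at least one match) = 1 - 0.208189 = 0.791811

0.791811


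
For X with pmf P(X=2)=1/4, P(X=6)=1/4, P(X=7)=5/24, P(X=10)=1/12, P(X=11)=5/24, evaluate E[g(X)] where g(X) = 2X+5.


E[2X+5] = sum(g(x)*P(x))
= 9*1/4 + 17*1/4 + 19*5/24 + 25*1/12 + 27*5/24
= 109/6

109/6


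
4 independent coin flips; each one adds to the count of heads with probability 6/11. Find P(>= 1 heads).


P(at least one) = 1 - P(none)
P(none) = (1 - 6/11)^4 = (5/11)^4 = 625/14641
P(at least one) = 1 - 625/14641 = 14016/14641

14016/14641


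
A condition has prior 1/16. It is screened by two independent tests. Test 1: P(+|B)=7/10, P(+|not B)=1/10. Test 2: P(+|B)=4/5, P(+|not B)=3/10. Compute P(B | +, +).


After test 1: P(+) = 7/10*1/16 + 1/10*15/16 = 11/80
P(B|+) = (7/160)/(11/80) = 7/22
After test 2 (use post1 as new prior): P(+) = 4/5*7/22 + 3/10*15/22 = 101/220
P(B|+,+) = (14/55)/(101/220) = 56/101

56/101


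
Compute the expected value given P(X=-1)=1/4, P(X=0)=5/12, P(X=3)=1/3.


E[X] = sum(x * P(x))
= -1*1/4 + 0*5/12 + 3*1/3
= 3/4

3/4


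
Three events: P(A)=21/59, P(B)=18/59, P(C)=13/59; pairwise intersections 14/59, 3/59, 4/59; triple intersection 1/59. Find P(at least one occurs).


P(A∪B∪C) = P(A)+P(B)+P(C) - P(AB)-P(AC)-P(BC) + P(ABC)
= 21/59+18/59+13/59 - 14/59-3/59-4/59 + 1/59
= 32/59

32/59


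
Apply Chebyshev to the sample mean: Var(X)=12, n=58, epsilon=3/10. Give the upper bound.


Var(Xbar) = Var(X)/n = 12/58
Chebyshev: P(|Xbar-mu| >= 3/10) <= Var(Xbar)/(3/10)^2 = (6/29)/(9/100) = 200/87
Bound exceeds 1, so trivial bound: 1

1


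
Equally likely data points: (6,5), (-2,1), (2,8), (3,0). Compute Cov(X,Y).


E[X]=9/4, E[Y]=7/2, E[XY]=11
Cov(X,Y) = E[XY] - E[X]E[Y] = 11 - 9/4*7/2 = 25/8

25/8


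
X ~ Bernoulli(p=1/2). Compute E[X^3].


For Bernoulli: X in {0,1}
E[X^3] = 0^3*(1-1/2) + 1^3*1/2 = 1/2

1/2


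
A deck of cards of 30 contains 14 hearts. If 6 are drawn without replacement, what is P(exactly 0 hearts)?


P(X=0) = C(14,0)*C(16,6) / C(30,6)
= 1*8008 / 593775
= 8008/593775 = 88/6525

88/6525


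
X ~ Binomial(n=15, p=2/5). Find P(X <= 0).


P(X<=0) = P(X=0)
= 14348907/30517578125
= 14348907/30517578125

14348907/30517578125


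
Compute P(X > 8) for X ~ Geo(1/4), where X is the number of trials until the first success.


P(X > 8) = P(first 8 trials all fail) = (1-p)^8 = (3/4)^8 = 6561/65536

6561/65536


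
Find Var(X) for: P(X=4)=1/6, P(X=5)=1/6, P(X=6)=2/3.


E[X] = 11/2, E[X^2] = 185/6
Var(X) = E[X^2] - (E[X])^2 = 185/6 - (11/2)^2 = 7/12

7/12


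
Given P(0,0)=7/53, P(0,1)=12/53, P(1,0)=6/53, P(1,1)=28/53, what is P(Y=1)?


P(Y=1) = P(0,1)+P(1,1) = 12/53 + 28/53 = 40/53

40/53


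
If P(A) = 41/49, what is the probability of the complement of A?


P(A') = 1 - P(A) = 1 - 41/49 = 8/49

8/49


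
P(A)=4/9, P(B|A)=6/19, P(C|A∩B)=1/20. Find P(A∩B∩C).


P(A∩B∩C) = P(A) * P(B|A) * P(C|A∩B)
= 4/9 * 6/19 * 1/20
= 8/57 * 1/20 = 2/285

2/285


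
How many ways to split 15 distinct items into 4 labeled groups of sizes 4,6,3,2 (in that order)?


15! = 1307674368000
Denominator: 4!=24 * 6!=720 * 3!=6 * 2!=2
Coefficient = 1307674368000 / 207360 = 6306300

6306300


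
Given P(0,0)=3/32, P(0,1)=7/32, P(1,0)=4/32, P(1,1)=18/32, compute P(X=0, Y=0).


Read from table: P(X=0, Y=0) = 3/32

3/32


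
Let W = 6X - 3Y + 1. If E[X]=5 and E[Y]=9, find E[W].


E[6X - 3Y + 1] = 6*E[X] - 3*E[Y] + 1
= (6)*(5) + (-3)*(9) + (1)
= 30 - 27 + 1 = 4

4


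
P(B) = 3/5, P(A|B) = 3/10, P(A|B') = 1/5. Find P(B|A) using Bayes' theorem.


P(A) = P(A|B)P(B) + P(A|B')P(B') = 3/10*3/5 + 1/5*2/5 = 13/50
P(B|A) = P(A|B)P(B)/P(A) = (9/50)/(13/50) = 9/13

9/13


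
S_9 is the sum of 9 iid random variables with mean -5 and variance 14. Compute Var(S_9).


By independence, Var(S_n) = n*Var(X_1) = 9*14 = 126

126


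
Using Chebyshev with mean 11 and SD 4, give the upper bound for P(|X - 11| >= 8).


k = 8/4 = 2
Chebyshev: P(|X-mu| >= k*sigma) <= 1/k^2 = 1/2^2 = 1/4

1/4


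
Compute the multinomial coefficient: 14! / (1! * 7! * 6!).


14! = 87178291200
Denominator: 1!=1 * 7!=5040 * 6!=720
Coefficient = 87178291200 / 3628800 = 24024

24024


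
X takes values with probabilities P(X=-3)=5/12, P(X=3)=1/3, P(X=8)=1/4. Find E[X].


E[X] = sum(x * P(x))
= -3*5/12 + 3*1/3 + 8*1/4
= 7/4

7/4


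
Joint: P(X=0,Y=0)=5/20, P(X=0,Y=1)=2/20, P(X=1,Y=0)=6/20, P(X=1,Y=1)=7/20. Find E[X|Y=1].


P(Y=1) = 9/20
E[X|Y=1] = (0*2 + 1*7)/9 = 7/9

7/9


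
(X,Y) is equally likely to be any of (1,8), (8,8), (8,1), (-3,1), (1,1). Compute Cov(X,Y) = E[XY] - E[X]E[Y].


E[X]=3, E[Y]=19/5, E[XY]=78/5
Cov(X,Y) = E[XY] - E[X]E[Y] = 78/5 - 3*19/5 = 21/5

21/5


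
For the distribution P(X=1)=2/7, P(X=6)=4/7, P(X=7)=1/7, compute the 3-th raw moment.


E[X^3] = sum(x^3 * P(x))
= 1*2/7 + 216*4/7 + 343*1/7
= 1209/7

1209/7


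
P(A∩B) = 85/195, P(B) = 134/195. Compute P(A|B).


P(A|B) = P(A∩B)/P(B) = (85/195)/(134/195) = 85/134

85/134


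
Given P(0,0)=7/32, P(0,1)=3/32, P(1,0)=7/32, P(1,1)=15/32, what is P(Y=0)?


P(Y=0) = P(0,0)+P(1,0) = 7/32 + 7/32 = 14/32 = 7/16

7/16


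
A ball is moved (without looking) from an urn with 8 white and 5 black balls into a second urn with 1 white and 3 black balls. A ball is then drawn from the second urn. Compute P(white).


P(transfer white) = 8/13; P(transfer black) = 5/13
If white transferred: Urn II has 2 white of 5, so P(white|white moved) = 2/5
If black transferred: Urn II has 1 white of 5, so P(white|black moved) = 1/5
By total probability: P(white) = 8/13*2/5 + 5/13*1/5 = 21/65

21/65


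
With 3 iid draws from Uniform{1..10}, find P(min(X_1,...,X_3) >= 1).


P(min >= 1) = P(all X_i >= 1) = (P(X_1 >= 1))^3
= (10/10)^3 = 1^3 = 1

1


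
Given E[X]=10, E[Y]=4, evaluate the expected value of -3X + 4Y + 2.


E[-3X + 4Y + 2] = -3*E[X] + 4*E[Y] + 2
= (-3)*(10) + (4)*(4) + (2)
= -30 + 16 + 2 = -12

-12


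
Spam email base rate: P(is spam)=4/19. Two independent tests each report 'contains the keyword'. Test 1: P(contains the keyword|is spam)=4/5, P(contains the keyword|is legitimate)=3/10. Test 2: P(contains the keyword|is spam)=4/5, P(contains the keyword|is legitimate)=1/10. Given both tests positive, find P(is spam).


After test 1: P(+) = 4/5*4/19 + 3/10*15/19 = 77/190
P(B|+) = (16/95)/(77/190) = 32/77
After test 2 (use post1 as new prior): P(+) = 4/5*32/77 + 1/10*45/77 = 43/110
P(B|+,+) = (128/385)/(43/110) = 256/301

256/301


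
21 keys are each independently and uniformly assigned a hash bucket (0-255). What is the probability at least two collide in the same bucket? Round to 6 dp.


P(all different) = prod((256-i)/256 for i=0..20) = 0.430362
P(at least one match) = 1 - 0.430362 = 0.569638

0.569638


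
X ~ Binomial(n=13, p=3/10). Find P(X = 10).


P(X=10) = C(13,10) * p^10 * (1-p)^3
= 286 * 59049/10000000000 * 343/1000
= 2896294401/5000000000000

2896294401/5000000000000


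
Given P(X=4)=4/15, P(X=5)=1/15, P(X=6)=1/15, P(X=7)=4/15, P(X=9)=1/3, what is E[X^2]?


E[X^2] = sum(g(x)*P(x))
= 16*4/15 + 25*1/15 + 36*1/15 + 49*4/15 + 81*1/3
= 242/5

242/5


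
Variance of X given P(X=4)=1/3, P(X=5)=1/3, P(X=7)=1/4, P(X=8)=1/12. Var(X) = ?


E[X] = 65/12, E[X^2] = 125/4
Var(X) = E[X^2] - (E[X])^2 = 125/4 - (65/12)^2 = 275/144

275/144


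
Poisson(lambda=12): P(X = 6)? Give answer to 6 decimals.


P(X=6) = e^(-12) * 12^6 / 6!
≈ 0.000006144212353 * 2985984 / 720
≈ 0.025481

0.025481


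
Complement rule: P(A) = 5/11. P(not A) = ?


P(A') = 1 - P(A) = 1 - 5/11 = 6/11

6/11


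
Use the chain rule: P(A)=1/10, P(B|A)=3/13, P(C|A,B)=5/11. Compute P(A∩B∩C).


P(A∩B∩C) = P(A) * P(B|A) * P(C|A∩B)
= 1/10 * 3/13 * 5/11
= 3/130 * 5/11 = 3/286

3/286


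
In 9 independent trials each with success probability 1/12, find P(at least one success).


P(at least one) = 1 - P(none)
P(none) = (1 - 1/12)^9 = (11/12)^9 = 2357947691/5159780352
P(at least one) = 1 - 2357947691/5159780352 = 2801832661/5159780352

2801832661/5159780352


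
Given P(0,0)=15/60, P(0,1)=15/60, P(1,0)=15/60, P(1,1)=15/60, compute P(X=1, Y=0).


Read from table: P(X=1, Y=0) = 15/60 = 1/4

1/4


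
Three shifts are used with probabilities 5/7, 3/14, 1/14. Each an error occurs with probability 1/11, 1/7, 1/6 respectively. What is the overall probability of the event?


P(A) = P(A|B1)P(B1) + P(A|B2)P(B2) + P(A|B3)P(B3)
= 1/11*5/7 + 1/7*3/14 + 1/6*1/14
= 5/77 + 3/98 + 1/84 = 695/6468

695/6468


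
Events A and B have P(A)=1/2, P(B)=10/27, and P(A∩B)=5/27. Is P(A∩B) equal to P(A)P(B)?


P(A)*P(B) = 1/2*10/27 = 5/27
P(A∩B) = 5/27, which equals P(A)P(B), so independent

Yes, A and B are independent


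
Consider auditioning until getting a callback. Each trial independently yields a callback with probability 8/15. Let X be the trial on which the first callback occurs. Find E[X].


For geometric (trials until first success), E[X] = 1/p = 1/(8/15) = 15/8

15/8


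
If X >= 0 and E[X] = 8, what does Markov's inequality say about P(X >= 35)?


Markov: P(X >= a) <= E[X]/a
P(X >= 35) <= 8/35

8/35


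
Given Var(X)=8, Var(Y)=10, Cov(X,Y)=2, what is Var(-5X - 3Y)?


Var(-5X - 3Y) = (-5)^2*Var(X) + (-3)^2*Var(Y) + 2*(-5)*(-3)*Cov(X,Y)
= 25*8 + 9*10 + 30*2
= 200 + 90 + 60 = 350

350


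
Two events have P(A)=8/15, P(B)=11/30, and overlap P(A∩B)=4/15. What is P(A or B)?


P(A∪B) = P(A) + P(B) - P(A∩B)
= 8/15 + 11/30 - 4/15 = 19/30

19/30


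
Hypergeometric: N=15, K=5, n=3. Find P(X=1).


P(X=1) = C(5,1)*C(10,2) / C(15,3)
= 5*45 / 455
= 225/455 = 45/91

45/91


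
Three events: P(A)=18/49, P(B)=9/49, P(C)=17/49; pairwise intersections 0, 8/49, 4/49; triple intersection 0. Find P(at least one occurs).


P(A∪B∪C) = P(A)+P(B)+P(C) - P(AB)-P(AC)-P(BC) + P(ABC)
= 18/49+9/49+17/49 - 0-8/49-4/49 + 0
= 32/49

32/49


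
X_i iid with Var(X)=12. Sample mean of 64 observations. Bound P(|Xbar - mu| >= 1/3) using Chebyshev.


Var(Xbar) = Var(X)/n = 12/64
Chebyshev: P(|Xbar-mu| >= 1/3) <= Var(Xbar)/(1/3)^2 = (3/16)/(1/9) = 27/16
Bound exceeds 1, so trivial bound: 1

1


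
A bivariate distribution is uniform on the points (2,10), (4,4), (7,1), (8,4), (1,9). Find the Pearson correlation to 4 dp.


Cov(X,Y) = -7.8400, Var(X) = 7.4400, Var(Y) = 11.4400
rho = Cov/(sqrt(VarX)*sqrt(VarY)) = -0.8498

-0.8498


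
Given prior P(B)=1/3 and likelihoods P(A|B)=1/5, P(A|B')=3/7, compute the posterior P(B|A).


P(A) = P(A|B)P(B) + P(A|B')P(B') = 1/5*1/3 + 3/7*2/3 = 37/105
P(B|A) = P(A|B)P(B)/P(A) = (1/15)/(37/105) = 7/37

7/37


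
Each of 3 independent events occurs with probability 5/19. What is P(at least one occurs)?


P(at least one) = 1 - P(none)
P(none) = (1 - 5/19)^3 = (14/19)^3 = 2744/6859
P(at least one) = 1 - 2744/6859 = 4115/6859

4115/6859


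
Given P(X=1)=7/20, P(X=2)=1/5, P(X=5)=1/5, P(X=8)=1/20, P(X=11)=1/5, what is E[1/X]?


E[1/X] = sum(g(x)*P(x))
= 1*7/20 + 1/2*1/5 + 1/5*1/5 + 1/8*1/20 + 1/11*1/5
= 4527/8800

4527/8800


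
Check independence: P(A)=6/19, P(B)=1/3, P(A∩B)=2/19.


P(A)*P(B) = 6/19*1/3 = 2/19
P(A∩B) = 2/19, which equals P(A)P(B), so independent

Yes, A and B are independent


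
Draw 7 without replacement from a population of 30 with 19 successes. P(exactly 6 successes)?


P(X=6) = C(19,6)*C(11,1) / C(30,7)
= 27132*11 / 2035800
= 298452/2035800 = 24871/169650

24871/169650


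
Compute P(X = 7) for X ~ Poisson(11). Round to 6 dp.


P(X=7) = e^(-11) * 11^7 / 7!
≈ 0.00001670170079 * 19487171 / 5040
≈ 0.064577

0.064577


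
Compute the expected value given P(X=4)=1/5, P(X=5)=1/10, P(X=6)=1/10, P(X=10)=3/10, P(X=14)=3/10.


E[X] = sum(x * P(x))
= 4*1/5 + 5*1/10 + 6*1/10 + 10*3/10 + 14*3/10
= 91/10

91/10


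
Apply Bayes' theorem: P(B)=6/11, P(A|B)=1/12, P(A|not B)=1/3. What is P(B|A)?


P(A) = P(A|B)P(B) + P(A|B')P(B') = 1/12*6/11 + 1/3*5/11 = 13/66
P(B|A) = P(A|B)P(B)/P(A) = (1/22)/(13/66) = 3/13

3/13


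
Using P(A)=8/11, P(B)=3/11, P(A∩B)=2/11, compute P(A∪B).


P(A∪B) = P(A) + P(B) - P(A∩B)
= 8/11 + 3/11 - 2/11 = 9/11

9/11


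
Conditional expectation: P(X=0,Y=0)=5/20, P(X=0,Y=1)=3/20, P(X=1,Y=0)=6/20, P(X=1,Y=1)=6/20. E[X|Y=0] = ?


P(Y=0) = 11/20
E[X|Y=0] = (0*5 + 1*6)/11 = 6/11

6/11


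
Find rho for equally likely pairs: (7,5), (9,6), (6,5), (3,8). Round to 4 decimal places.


Cov(X,Y) = -1.7500, Var(X) = 4.6875, Var(Y) = 1.5000
rho = Cov/(sqrt(VarX)*sqrt(VarY)) = -0.6600

-0.6600


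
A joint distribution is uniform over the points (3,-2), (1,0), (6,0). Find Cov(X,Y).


E[X]=10/3, E[Y]=-2/3, E[XY]=-2
Cov(X,Y) = E[XY] - E[X]E[Y] = -2 - 10/3*-2/3 = 2/9

2/9


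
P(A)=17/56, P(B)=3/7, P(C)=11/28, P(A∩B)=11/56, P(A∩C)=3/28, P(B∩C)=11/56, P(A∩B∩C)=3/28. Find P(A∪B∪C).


P(A∪B∪C) = P(A)+P(B)+P(C) - P(AB)-P(AC)-P(BC) + P(ABC)
= 17/56+3/7+11/28 - 11/56-3/28-11/56 + 3/28
= 41/56

41/56


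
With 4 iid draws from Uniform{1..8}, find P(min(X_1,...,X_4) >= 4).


P(min >= 4) = P(all X_i >= 4) = (P(X_1 >= 4))^4
= (5/8)^4 = 625/4096

625/4096


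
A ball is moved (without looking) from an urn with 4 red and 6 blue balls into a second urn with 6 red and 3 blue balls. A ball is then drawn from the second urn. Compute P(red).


P(transfer red) = 4/10 = 2/5; P(transfer blue) = 3/5
If red transferred: Urn II has 7 red of 10, so P(red|red moved) = 7/10
If blue transferred: Urn II has 6 red of 10, so P(red|blue moved) = 3/5
By total probability: P(red) = 2/5*7/10 + 3/5*3/5 = 16/25

16/25


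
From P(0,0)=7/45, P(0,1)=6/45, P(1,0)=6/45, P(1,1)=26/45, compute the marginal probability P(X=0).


P(X=0) = P(0,0)+P(0,1) = 7/45 + 6/45 = 13/45

13/45


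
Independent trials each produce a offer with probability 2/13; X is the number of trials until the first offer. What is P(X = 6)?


P(X=6) = (1-p)^5 * p = (11/13)^5 * 2/13
= 161051/371293 * 2/13 = 322102/4826809

322102/4826809


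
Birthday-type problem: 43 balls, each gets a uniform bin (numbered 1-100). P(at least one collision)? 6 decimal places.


P(all different) = prod((100-i)/100 for i=0..42) = 0.000023
P(at least one match) = 1 - 0.000023 = 0.999977

0.999977


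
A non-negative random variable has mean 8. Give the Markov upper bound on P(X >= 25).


Markov: P(X >= a) <= E[X]/a
P(X >= 25) <= 8/25

8/25


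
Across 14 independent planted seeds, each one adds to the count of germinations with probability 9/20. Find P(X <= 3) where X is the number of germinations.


P(X<=3) = P(X=0) + P(X=1) + P(X=2) + P(X=3)
= 379749833583241/1638400000000000000 + 2174930865067653/819200000000000000 + 23133355564810491/1638400000000000000 + 18927290916663129/409600000000000000
= 51786065397590777/819200000000000000

51786065397590777/819200000000000000


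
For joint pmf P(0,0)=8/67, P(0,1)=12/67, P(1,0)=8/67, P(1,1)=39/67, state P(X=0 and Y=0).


Read from table: P(X=0, Y=0) = 8/67

8/67


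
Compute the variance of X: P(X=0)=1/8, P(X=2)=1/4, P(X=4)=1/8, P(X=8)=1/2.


E[X] = 5, E[X^2] = 35
Var(X) = E[X^2] - (E[X])^2 = 35 - (5)^2 = 10

10


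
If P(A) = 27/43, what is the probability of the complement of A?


P(A') = 1 - P(A) = 1 - 27/43 = 16/43

16/43


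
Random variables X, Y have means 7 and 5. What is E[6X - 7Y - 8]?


E[6X - 7Y - 8] = 6*E[X] - 7*E[Y] - 8
= (6)*(7) + (-7)*(5) + (-8)
= 42 - 35 - 8 = -1

-1


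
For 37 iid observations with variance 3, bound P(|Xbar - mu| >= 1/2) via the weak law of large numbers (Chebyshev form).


Var(Xbar) = Var(X)/n = 3/37
Chebyshev: P(|Xbar-mu| >= 1/2) <= Var(Xbar)/(1/2)^2 = (3/37)/(1/4) = 12/37

12/37


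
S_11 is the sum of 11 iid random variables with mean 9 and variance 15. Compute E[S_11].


E[S_n] = n*E[X_1] = 11*9 = 99

99


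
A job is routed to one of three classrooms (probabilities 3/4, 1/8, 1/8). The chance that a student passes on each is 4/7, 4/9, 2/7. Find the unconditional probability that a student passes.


P(A) = P(A|B1)P(B1) + P(A|B2)P(B2) + P(A|B3)P(B3)
= 4/7*3/4 + 4/9*1/8 + 2/7*1/8
= 3/7 + 1/18 + 1/28 = 131/252

131/252


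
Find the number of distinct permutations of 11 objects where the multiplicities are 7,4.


11! = 39916800
Denominator: 7!=5040 * 4!=24
Coefficient = 39916800 / 120960 = 330

330


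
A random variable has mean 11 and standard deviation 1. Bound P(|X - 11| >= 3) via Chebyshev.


k = 3/1 = 3
Chebyshev: P(|X-mu| >= k*sigma) <= 1/k^2 = 1/3^2 = 1/9

1/9


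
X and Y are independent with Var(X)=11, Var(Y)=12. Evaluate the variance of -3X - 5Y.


Independence => Cov(X,Y)=0
Var(-3X - 5Y) = (-3)^2*Var(X) + (-5)^2*Var(Y)
= 9*11 + 25*12 = 399

399


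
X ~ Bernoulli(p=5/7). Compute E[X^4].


For Bernoulli: X in {0,1}
E[X^4] = 0^4*(1-5/7) + 1^4*5/7 = 5/7

5/7


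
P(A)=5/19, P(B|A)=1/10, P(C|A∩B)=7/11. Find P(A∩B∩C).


P(A∩B∩C) = P(A) * P(B|A) * P(C|A∩B)
= 5/19 * 1/10 * 7/11
= 1/38 * 7/11 = 7/418

7/418


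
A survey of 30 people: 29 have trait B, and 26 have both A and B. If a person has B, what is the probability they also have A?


P(A|B) = P(A∩B)/P(B) = (26/30)/(29/30) = 26/29

26/29


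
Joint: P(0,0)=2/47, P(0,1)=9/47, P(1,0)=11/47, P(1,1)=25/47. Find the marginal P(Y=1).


P(Y=1) = P(0,1)+P(1,1) = 9/47 + 25/47 = 34/47

34/47


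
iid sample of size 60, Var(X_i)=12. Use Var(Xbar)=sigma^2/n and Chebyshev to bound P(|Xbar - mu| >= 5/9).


Var(Xbar) = Var(X)/n = 12/60
Chebyshev: P(|Xbar-mu| >= 5/9) <= Var(Xbar)/(5/9)^2 = (1/5)/(25/81) = 81/125

81/125


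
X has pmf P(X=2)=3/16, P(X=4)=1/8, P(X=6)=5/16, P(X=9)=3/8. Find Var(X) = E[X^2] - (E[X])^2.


E[X] = 49/8, E[X^2] = 355/8
Var(X) = E[X^2] - (E[X])^2 = 355/8 - (49/8)^2 = 439/64

439/64


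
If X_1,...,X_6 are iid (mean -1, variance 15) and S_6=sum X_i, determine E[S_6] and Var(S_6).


E[S_n] = n*mu = 6*-1 = -6
Var(S_n) = n*sigma^2 = 6*15 = 90

E[S_6]=-6, Var(S_6)=90


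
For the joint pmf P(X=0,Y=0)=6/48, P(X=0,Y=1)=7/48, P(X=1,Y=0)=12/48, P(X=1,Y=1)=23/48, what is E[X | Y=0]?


P(Y=0) = 18/48
E[X|Y=0] = (0*6 + 1*12)/18 = 12/18 = 2/3

2/3


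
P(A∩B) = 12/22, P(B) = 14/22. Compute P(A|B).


P(A|B) = P(A∩B)/P(B) = (12/22)/(14/22) = 12/14 = 6/7

6/7


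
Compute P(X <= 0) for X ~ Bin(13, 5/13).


P(X<=0) = P(X=0)
= 549755813888/302875106592253
= 549755813888/302875106592253

549755813888/302875106592253


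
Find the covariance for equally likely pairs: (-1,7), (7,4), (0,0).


E[X]=2, E[Y]=11/3, E[XY]=7
Cov(X,Y) = E[XY] - E[X]E[Y] = 7 - 2*11/3 = -1/3

-1/3


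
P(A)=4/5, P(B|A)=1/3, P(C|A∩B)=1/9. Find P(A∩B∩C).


P(A∩B∩C) = P(A) * P(B|A) * P(C|A∩B)
= 4/5 * 1/3 * 1/9
= 4/15 * 1/9 = 4/135

4/135


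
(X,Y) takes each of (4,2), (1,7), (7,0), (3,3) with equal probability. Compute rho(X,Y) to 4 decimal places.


Cov(X,Y) = -5.2500, Var(X) = 4.6875, Var(Y) = 6.5000
rho = Cov/(sqrt(VarX)*sqrt(VarY)) = -0.9511

-0.9511


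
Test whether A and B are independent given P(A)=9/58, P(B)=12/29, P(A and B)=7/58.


P(A)*P(B) = 9/58*12/29 = 54/841
P(A∩B) = 7/58 != 54/841, so not independent

No, A and B are not independent


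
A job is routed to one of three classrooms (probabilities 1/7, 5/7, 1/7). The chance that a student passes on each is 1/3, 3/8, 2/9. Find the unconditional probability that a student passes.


P(A) = P(A|B1)P(B1) + P(A|B2)P(B2) + P(A|B3)P(B3)
= 1/3*1/7 + 3/8*5/7 + 2/9*1/7
= 1/21 + 15/56 + 2/63 = 25/72

25/72


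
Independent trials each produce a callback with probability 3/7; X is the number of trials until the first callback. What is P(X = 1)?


P(X=1) = (1-p)^0 * p = (4/7)^0 * 3/7
= 1 * 3/7 = 3/7

3/7


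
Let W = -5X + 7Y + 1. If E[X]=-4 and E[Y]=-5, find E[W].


E[-5X + 7Y + 1] = -5*E[X] + 7*E[Y] + 1
= (-5)*(-4) + (7)*(-5) + (1)
= 20 - 35 + 1 = -14

-14


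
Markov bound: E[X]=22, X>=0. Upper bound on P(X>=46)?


Markov: P(X >= a) <= E[X]/a
P(X >= 46) <= 22/46 = 11/23

11/23


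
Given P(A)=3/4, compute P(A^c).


P(A') = 1 - P(A) = 1 - 3/4 = 1/4

1/4


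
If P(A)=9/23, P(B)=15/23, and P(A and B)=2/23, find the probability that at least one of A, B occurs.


P(A∪B) = P(A) + P(B) - P(A∩B)
= 9/23 + 15/23 - 2/23 = 22/23

22/23


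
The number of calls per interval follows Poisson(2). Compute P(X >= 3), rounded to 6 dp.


P(X>=3) = 1 - P(X<=2) = 1 - (e^(-2)*2^0/0! + e^(-2)*2^1/1! + e^(-2)*2^2/2!)
≈ 1 - (0.1353352832 + 0.2706705665 + 0.2706705665)
= 1 - 0.6766764162 = 0.3233235838
≈ 0.323324

0.323324


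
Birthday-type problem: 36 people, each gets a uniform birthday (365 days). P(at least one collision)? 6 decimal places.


P(all different) = prod((365-i)/365 for i=0..35) = 0.167818
P(at least one match) = 1 - 0.167818 = 0.832182

0.832182


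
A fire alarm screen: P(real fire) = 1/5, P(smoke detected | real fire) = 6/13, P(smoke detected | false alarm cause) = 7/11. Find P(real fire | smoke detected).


P(A) = P(A|B)P(B) + P(A|B')P(B') = 6/13*1/5 + 7/11*4/5 = 86/143
P(B|A) = P(A|B)P(B)/P(A) = (6/65)/(86/143) = 33/215

33/215


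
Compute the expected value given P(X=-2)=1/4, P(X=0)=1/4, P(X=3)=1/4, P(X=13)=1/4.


E[X] = sum(x * P(x))
= -2*1/4 + 0*1/4 + 3*1/4 + 13*1/4
= 7/2

7/2


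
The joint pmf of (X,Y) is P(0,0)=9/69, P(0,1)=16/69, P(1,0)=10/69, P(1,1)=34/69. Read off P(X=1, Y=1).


Read from table: P(X=1, Y=1) = 34/69

34/69


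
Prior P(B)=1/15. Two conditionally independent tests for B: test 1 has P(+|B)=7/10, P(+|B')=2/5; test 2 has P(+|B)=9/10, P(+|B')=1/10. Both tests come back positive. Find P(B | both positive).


After test 1: P(+) = 7/10*1/15 + 2/5*14/15 = 21/50
P(B|+) = (7/150)/(21/50) = 1/9
After test 2 (use post1 as new prior): P(+) = 9/10*1/9 + 1/10*8/9 = 17/90
P(B|+,+) = (1/10)/(17/90) = 9/17

9/17


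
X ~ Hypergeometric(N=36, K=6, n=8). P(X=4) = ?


P(X=4) = C(6,4)*C(30,4) / C(36,8)
= 15*27405 / 30260340
= 411075/30260340 = 315/23188

315/23188


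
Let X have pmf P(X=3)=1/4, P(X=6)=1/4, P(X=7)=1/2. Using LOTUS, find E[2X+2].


E[2X+2] = sum(g(x)*P(x))
= 8*1/4 + 14*1/4 + 16*1/2
= 27/2

27/2


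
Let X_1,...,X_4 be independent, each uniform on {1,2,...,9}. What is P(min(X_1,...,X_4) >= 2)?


P(min >= 2) = P(all X_i >= 2) = (P(X_1 >= 2))^4
= (8/9)^4 = 4096/6561

4096/6561


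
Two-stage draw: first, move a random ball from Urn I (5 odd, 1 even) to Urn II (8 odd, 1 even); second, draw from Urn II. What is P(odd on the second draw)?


P(transfer odd) = 5/6; P(transfer even) = 1/6
If odd transferred: Urn II has 9 odd of 10, so P(odd|odd moved) = 9/10
If even transferred: Urn II has 8 odd of 10, so P(odd|even moved) = 4/5
By total probability: P(odd) = 5/6*9/10 + 1/6*4/5 = 53/60

53/60


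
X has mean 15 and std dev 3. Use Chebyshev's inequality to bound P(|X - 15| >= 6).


k = 6/3 = 2
Chebyshev: P(|X-mu| >= k*sigma) <= 1/k^2 = 1/2^2 = 1/4

1/4


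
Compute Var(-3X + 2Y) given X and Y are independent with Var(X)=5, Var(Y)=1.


Independence => Cov(X,Y)=0
Var(-3X + 2Y) = (-3)^2*Var(X) + 2^2*Var(Y)
= 9*5 + 4*1 = 49

49


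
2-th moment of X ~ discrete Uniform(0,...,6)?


E[X^2] = (1/7) * sum(x^2 for x=0..6)
= 91/7 = 13

13


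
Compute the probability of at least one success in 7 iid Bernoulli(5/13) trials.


P(at least one) = 1 - P(none)
P(none) = (1 - 5/13)^7 = (8/13)^7 = 2097152/62748517
P(at least one) = 1 - 2097152/62748517 = 60651365/62748517

60651365/62748517


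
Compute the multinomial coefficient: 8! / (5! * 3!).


8! = 40320
Denominator: 5!=120 * 3!=6
Coefficient = 40320 / 720 = 56

56


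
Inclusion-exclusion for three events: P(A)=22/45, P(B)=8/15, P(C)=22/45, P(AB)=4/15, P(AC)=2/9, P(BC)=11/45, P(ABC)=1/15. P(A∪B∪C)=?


P(A∪B∪C) = P(A)+P(B)+P(C) - P(AB)-P(AC)-P(BC) + P(ABC)
= 22/45+8/15+22/45 - 4/15-2/9-11/45 + 1/15
= 38/45

38/45


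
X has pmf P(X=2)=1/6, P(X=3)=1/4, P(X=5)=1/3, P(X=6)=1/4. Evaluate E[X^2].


E[X^2] = sum(x^2 * P(x))
= 4*1/6 + 9*1/4 + 25*1/3 + 36*1/4
= 81/4

81/4


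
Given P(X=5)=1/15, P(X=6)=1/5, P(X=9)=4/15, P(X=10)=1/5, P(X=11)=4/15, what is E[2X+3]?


E[2X+3] = sum(g(x)*P(x))
= 13*1/15 + 15*1/5 + 21*4/15 + 23*1/5 + 25*4/15
= 311/15

311/15


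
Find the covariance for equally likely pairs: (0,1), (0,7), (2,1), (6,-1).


E[X]=2, E[Y]=2, E[XY]=-1
Cov(X,Y) = E[XY] - E[X]E[Y] = -1 - 2*2 = -5

-5


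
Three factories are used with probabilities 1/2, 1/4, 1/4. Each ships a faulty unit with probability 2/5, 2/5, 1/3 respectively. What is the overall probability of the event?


P(A) = P(A|B1)P(B1) + P(A|B2)P(B2) + P(A|B3)P(B3)
= 2/5*1/2 + 2/5*1/4 + 1/3*1/4
= 1/5 + 1/10 + 1/12 = 23/60

23/60


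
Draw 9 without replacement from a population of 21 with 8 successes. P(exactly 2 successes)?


P(X=2) = C(8,2)*C(13,7) / C(21,9)
= 28*1716 / 293930
= 48048/293930 = 264/1615

264/1615


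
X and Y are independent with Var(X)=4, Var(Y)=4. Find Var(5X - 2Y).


Independence => Cov(X,Y)=0
Var(5X - 2Y) = 5^2*Var(X) + (-2)^2*Var(Y)
= 25*4 + 4*4 = 116

116


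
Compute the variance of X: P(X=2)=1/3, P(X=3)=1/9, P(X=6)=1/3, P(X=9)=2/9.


E[X] = 5, E[X^2] = 97/3
Var(X) = E[X^2] - (E[X])^2 = 97/3 - (5)^2 = 22/3

22/3


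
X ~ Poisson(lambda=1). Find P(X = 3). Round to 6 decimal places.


P(X=3) = e^(-1) * 1^3 / 3!
≈ 0.3678794412 * 1 / 6
≈ 0.061313

0.061313


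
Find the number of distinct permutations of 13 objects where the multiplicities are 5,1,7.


13! = 6227020800
Denominator: 5!=120 * 1!=1 * 7!=5040
Coefficient = 6227020800 / 604800 = 10296

10296


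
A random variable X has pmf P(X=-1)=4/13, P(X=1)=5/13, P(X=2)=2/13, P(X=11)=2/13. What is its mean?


E[X] = sum(x * P(x))
= -1*4/13 + 1*5/13 + 2*2/13 + 11*2/13
= 27/13

27/13


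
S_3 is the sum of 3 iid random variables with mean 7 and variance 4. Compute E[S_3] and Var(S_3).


E[S_n] = n*mu = 3*7 = 21
Var(S_n) = n*sigma^2 = 3*4 = 12

E[S_3]=21, Var(S_3)=12


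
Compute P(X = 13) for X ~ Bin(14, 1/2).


P(X=13) = C(14,13) * p^13 * (1-p)^1
= 14 * 1/8192 * 1/2
= 7/8192

7/8192


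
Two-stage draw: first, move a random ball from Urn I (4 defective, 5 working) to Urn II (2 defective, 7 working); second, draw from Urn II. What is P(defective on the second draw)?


P(transfer defective) = 4/9; P(transfer working) = 5/9
If defective transferred: Urn II has 3 defective of 10, so P(defective|defective moved) = 3/10
If working transferred: Urn II has 2 defective of 10, so P(defective|working moved) = 1/5
By total probability: P(defective) = 4/9*3/10 + 5/9*1/5 = 11/45

11/45


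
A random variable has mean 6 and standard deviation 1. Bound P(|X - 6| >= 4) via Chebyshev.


k = 4/1 = 4
Chebyshev: P(|X-mu| >= k*sigma) <= 1/k^2 = 1/4^2 = 1/16

1/16


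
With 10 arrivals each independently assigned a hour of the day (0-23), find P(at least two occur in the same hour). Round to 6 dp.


P(all different) = prod((24-i)/24 for i=0..9) = 0.112250
P(at least one match) = 1 - 0.112250 = 0.887750

0.887750


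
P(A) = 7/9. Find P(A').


P(A') = 1 - P(A) = 1 - 7/9 = 2/9

2/9


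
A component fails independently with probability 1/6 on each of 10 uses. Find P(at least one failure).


P(at least one) = 1 - P(none)
P(none) = (1 - 1/6)^10 = (5/6)^10 = 9765625/60466176
P(at least one) = 1 - 9765625/60466176 = 50700551/60466176

50700551/60466176


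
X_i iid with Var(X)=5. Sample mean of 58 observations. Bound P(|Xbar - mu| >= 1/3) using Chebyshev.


Var(Xbar) = Var(X)/n = 5/58
Chebyshev: P(|Xbar-mu| >= 1/3) <= Var(Xbar)/(1/3)^2 = (5/58)/(1/9) = 45/58

45/58


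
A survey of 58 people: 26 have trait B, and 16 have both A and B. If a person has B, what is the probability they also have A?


P(A|B) = P(A∩B)/P(B) = (16/58)/(26/58) = 16/26 = 8/13

8/13


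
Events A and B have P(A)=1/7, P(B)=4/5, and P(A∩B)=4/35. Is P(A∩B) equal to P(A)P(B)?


P(A)*P(B) = 1/7*4/5 = 4/35
P(A∩B) = 4/35, which equals P(A)P(B), so independent

Yes, A and B are independent


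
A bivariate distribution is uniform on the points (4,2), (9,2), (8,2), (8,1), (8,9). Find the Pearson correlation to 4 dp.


Cov(X,Y) = 0.7200, Var(X) = 3.0400, Var(Y) = 8.5600
rho = Cov/(sqrt(VarX)*sqrt(VarY)) = 0.1411

0.1411


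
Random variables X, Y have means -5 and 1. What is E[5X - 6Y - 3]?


E[5X - 6Y - 3] = 5*E[X] - 6*E[Y] - 3
= (5)*(-5) + (-6)*(1) + (-3)
= -25 - 6 - 3 = -34

-34


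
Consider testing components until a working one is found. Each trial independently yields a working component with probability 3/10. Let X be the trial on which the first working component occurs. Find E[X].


For geometric (trials until first success), E[X] = 1/p = 1/(3/10) = 10/3

10/3


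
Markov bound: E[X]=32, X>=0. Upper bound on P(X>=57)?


Markov: P(X >= a) <= E[X]/a
P(X >= 57) <= 32/57

32/57


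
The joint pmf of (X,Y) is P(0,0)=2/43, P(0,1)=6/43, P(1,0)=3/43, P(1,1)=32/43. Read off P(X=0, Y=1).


Read from table: P(X=0, Y=1) = 6/43

6/43


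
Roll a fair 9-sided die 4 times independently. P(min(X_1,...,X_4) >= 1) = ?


P(min >= 1) = P(all X_i >= 1) = (P(X_1 >= 1))^4
= (9/9)^4 = 1^4 = 1

1


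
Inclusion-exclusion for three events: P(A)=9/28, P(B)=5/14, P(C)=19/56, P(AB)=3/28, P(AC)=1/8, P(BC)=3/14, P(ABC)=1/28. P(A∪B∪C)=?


P(A∪B∪C) = P(A)+P(B)+P(C) - P(AB)-P(AC)-P(BC) + P(ABC)
= 9/28+5/14+19/56 - 3/28-1/8-3/14 + 1/28
= 17/28

17/28
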